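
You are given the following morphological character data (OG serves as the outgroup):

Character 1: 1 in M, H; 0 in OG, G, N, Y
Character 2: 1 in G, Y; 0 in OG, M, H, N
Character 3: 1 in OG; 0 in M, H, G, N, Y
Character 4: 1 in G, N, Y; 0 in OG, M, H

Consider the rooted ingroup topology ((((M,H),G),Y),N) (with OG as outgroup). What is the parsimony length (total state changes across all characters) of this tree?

6

Map each character onto ((((M,H),G),Y),N) (rooted by OG) and count the minimum state changes it requires (Fitch parsimony):
Character 1: 1; Character 2: 2; Character 3: 1; Character 4: 2.
Total tree length = 6.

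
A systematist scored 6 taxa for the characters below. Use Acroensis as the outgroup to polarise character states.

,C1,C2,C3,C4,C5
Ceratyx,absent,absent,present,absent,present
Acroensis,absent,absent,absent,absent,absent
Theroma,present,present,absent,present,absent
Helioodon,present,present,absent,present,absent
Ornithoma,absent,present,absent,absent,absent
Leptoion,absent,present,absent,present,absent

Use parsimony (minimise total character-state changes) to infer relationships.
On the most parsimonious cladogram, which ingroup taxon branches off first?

The outgroup has state 'absent' for every character, so 'present' is the derived state throughout.
Only Helioodon and Theroma show the derived state 'present' for C1, supporting them as a clade.
C2 (derived state 'present') is shared by Helioodon, Leptoion, Ornithoma, and Theroma — a synapomorphy uniting that clade.
C3: derived state 'present' in Ceratyx only — an autapomorphy, so it tells us nothing about relationships among taxa.
C4: derived state 'present' in Helioodon, Leptoion, and Theroma only — synapomorphy for {Helioodon, Leptoion, Theroma}.
C5 (derived state 'present') is unique to Ceratyx (autapomorphy; uninformative for grouping).
Most parsimonious ingroup topology: ((Ornithoma,((Theroma,Helioodon),Leptoion)),Ceratyx).
Ceratyx is sister to the clade containing all other ingroup taxa, so it is the earliest-diverging (most basal) ingroup lineage.

Ceratyx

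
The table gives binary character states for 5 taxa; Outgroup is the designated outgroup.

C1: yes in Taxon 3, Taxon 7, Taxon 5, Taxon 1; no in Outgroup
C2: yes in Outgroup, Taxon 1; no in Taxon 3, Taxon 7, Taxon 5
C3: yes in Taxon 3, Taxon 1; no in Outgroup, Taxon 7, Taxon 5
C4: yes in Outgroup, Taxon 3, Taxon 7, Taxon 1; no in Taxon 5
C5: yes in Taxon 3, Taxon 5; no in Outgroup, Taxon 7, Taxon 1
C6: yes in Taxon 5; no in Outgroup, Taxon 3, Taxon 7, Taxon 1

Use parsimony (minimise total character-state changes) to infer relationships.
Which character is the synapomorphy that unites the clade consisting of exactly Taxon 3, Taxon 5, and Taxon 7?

C2

Character polarity is set by the outgroup: the derived state is whichever differs from the outgroup's state, so for C2, C4 the derived state is 'no', and for the remaining characters it is 'yes'.
C1 (derived state 'yes') is shared by all ingroup taxa — unites the whole ingroup.
Only Taxon 3, Taxon 5, and Taxon 7 show the derived state 'no' for C2, supporting them as a clade.
C3 (state 'yes') occurs in Taxon 1 and Taxon 3 but conflicts with the nesting implied by the other characters — most parsimoniously interpreted as homoplasy.
C4: derived state 'no' in Taxon 5 only — an autapomorphy, so it tells us nothing about relationships among taxa.
Only Taxon 3 and Taxon 5 show the derived state 'yes' for C5, supporting them as a clade.
C6: derived state 'yes' in Taxon 5 only — an autapomorphy, so it tells us nothing about relationships among taxa.
Most parsimonious ingroup topology: (((Taxon 3,Taxon 5),Taxon 7),Taxon 1).
The clade {Taxon 3, Taxon 5, Taxon 7} is supported by C2: its derived state 'no' occurs in exactly those taxa and in no other taxon (including the outgroup).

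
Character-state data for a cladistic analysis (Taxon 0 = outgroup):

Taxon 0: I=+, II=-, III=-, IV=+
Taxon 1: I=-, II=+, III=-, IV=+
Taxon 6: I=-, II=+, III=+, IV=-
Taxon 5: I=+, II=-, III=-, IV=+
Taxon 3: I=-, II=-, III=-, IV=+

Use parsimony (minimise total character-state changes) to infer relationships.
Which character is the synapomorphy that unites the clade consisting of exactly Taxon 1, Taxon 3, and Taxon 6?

Character polarity is set by the outgroup: the derived state is whichever differs from the outgroup's state, so for I, IV the derived state is '-', and for the remaining characters it is '+'.
Only Taxon 1, Taxon 3, and Taxon 6 show the derived state '-' for I, supporting them as a clade.
II: derived state '+' in Taxon 1 and Taxon 6 only — synapomorphy for {Taxon 1, Taxon 6}.
III: derived state '+' in Taxon 6 only — an autapomorphy, so it tells us nothing about relationships among taxa.
IV (derived state '-') is unique to Taxon 6 (autapomorphy; uninformative for grouping).
Most parsimonious ingroup topology: (((Taxon 1,Taxon 6),Taxon 3),Taxon 5).
The clade {Taxon 1, Taxon 3, Taxon 6} is supported by I: its derived state '-' occurs in exactly those taxa and in no other taxon (including the outgroup).

I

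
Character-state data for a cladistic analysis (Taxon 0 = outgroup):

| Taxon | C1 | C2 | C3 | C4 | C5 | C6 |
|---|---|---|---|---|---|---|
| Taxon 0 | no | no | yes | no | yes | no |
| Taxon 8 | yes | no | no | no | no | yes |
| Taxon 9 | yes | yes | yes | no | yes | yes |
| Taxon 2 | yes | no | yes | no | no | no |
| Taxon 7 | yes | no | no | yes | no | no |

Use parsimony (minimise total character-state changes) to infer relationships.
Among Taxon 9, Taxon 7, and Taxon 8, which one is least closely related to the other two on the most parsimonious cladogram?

Character polarity is set by the outgroup: the derived state is whichever differs from the outgroup's state, so for C3, C5 the derived state is 'no', and for the remaining characters it is 'yes'.
C1 (derived state 'yes') is shared by all ingroup taxa — unites the whole ingroup.
C2 (derived state 'yes') is unique to Taxon 9 (autapomorphy; uninformative for grouping).
C3: derived state 'no' in Taxon 7 and Taxon 8 only — synapomorphy for {Taxon 7, Taxon 8}.
C4 (derived state 'yes') is unique to Taxon 7 (autapomorphy; uninformative for grouping).
Only Taxon 2, Taxon 7, and Taxon 8 show the derived state 'no' for C5, supporting them as a clade.
C6 groups Taxon 8 and Taxon 9, which is incompatible with the clades supported by the remaining characters; treating it as convergent (homoplasy) costs fewer steps than any alternative tree.
Most parsimonious ingroup topology: (((Taxon 8,Taxon 7),Taxon 2),Taxon 9).
Taxon 8 and Taxon 7 share a more recent common ancestor with each other than either does with Taxon 9, so Taxon 9 is the least closely related of the three.

Taxon 9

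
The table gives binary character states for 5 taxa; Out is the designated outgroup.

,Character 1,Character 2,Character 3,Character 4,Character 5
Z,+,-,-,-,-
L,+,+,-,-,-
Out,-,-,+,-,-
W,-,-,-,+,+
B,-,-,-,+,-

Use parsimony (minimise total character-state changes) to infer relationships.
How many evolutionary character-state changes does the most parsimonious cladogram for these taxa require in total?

5

Character polarity is set by the outgroup: the derived state is whichever differs from the outgroup's state, so for Character 3 the derived state is '-', and for the remaining characters it is '+'.
Character 1 (derived state '+') is shared by L and Z — a synapomorphy uniting that clade.
Character 2: derived state '+' in L only — an autapomorphy, so it tells us nothing about relationships among taxa.
Character 3 (derived state '-') is shared by all ingroup taxa — unites the whole ingroup.
Character 4: derived state '+' in B and W only — synapomorphy for {B, W}.
Character 5: derived state '+' in W only — an autapomorphy, so it tells us nothing about relationships among taxa.
Most parsimonious ingroup topology: ((B,W),(Z,L)).
Changes per character on this tree: Character 1: 1; Character 2: 1; Character 3: 1; Character 4: 1; Character 5: 1.
Total = 5.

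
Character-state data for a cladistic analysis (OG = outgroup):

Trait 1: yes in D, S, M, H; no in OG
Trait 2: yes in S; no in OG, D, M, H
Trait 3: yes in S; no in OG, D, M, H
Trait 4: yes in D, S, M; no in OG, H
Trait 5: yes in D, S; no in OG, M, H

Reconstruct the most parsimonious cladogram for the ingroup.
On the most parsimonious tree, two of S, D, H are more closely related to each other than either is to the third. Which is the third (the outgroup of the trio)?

The outgroup has state 'no' for every character, so 'yes' is the derived state throughout.
All ingroup taxa share the derived state 'yes' for Trait 1; it defines the ingroup but does not resolve relationships within it.
Trait 2 (derived state 'yes') is unique to S (autapomorphy; uninformative for grouping).
Trait 3: derived state 'yes' in S only — an autapomorphy, so it tells us nothing about relationships among taxa.
Trait 4: derived state 'yes' in D, M, and S only — synapomorphy for {D, M, S}.
Trait 5: derived state 'yes' in D and S only — synapomorphy for {D, S}.
Most parsimonious ingroup topology: (((D,S),M),H).
S and D share a more recent common ancestor with each other than either does with H, so H is the least closely related of the three.

H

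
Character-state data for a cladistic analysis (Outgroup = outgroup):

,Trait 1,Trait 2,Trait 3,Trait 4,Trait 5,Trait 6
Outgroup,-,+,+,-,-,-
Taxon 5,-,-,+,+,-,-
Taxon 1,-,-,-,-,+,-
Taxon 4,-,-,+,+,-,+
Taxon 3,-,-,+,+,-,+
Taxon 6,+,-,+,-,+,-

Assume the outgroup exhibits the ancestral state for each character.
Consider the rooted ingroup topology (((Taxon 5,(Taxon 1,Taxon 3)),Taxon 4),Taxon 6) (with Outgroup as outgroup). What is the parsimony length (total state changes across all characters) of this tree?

9

Map each character onto (((Taxon 5,(Taxon 1,Taxon 3)),Taxon 4),Taxon 6) (rooted by Outgroup) and count the minimum state changes it requires (Fitch parsimony):
Trait 1: 1; Trait 2: 1; Trait 3: 1; Trait 4: 2; Trait 5: 2; Trait 6: 2.
Total tree length = 9.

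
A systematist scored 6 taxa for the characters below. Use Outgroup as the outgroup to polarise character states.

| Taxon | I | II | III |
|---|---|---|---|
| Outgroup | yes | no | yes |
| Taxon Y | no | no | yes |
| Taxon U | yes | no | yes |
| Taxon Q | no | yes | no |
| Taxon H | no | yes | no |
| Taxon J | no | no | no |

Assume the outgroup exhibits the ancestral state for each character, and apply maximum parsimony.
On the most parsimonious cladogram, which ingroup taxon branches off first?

Character polarity is set by the outgroup: the derived state is whichever differs from the outgroup's state, so for I, III the derived state is 'no', and for the remaining characters it is 'yes'.
Only Taxon H, Taxon J, Taxon Q, and Taxon Y show the derived state 'no' for I, supporting them as a clade.
II: derived state 'yes' in Taxon H and Taxon Q only — synapomorphy for {Taxon H, Taxon Q}.
III (derived state 'no') is shared by Taxon H, Taxon J, and Taxon Q — a synapomorphy uniting that clade.
Most parsimonious ingroup topology: (Taxon U,(((Taxon H,Taxon Q),Taxon J),Taxon Y)).
Taxon U is sister to the clade containing all other ingroup taxa, so it is the earliest-diverging (most basal) ingroup lineage.

Taxon U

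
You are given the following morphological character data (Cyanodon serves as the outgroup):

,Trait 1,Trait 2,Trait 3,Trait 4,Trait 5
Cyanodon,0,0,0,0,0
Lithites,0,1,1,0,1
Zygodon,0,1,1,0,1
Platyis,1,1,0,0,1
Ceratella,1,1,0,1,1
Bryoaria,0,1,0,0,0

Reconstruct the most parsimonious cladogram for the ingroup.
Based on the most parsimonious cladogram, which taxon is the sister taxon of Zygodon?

The outgroup has state '0' for every character, so '1' is the derived state throughout.
Trait 1: derived state '1' in Ceratella and Platyis only — synapomorphy for {Ceratella, Platyis}.
Trait 2 (derived state '1') is shared by all ingroup taxa — unites the whole ingroup.
Trait 3: derived state '1' in Lithites and Zygodon only — synapomorphy for {Lithites, Zygodon}.
Trait 4: derived state '1' in Ceratella only — an autapomorphy, so it tells us nothing about relationships among taxa.
Trait 5 (derived state '1') is shared by Ceratella, Lithites, Platyis, and Zygodon — a synapomorphy uniting that clade.
Most parsimonious ingroup topology: (((Lithites,Zygodon),(Platyis,Ceratella)),Bryoaria).
Zygodon and Lithites form a cherry on this tree, so they are sister taxa.

Lithites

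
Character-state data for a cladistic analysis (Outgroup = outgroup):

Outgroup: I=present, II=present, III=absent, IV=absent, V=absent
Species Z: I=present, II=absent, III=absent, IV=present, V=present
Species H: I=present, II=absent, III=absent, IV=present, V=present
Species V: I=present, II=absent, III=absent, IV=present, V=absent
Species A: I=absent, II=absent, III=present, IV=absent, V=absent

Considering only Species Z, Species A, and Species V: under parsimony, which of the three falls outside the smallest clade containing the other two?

Character polarity is set by the outgroup: the derived state is whichever differs from the outgroup's state, so for I, II the derived state is 'absent', and for the remaining characters it is 'present'.
I: derived state 'absent' in Species A only — an autapomorphy, so it tells us nothing about relationships among taxa.
All ingroup taxa share the derived state 'absent' for II; it defines the ingroup but does not resolve relationships within it.
III: derived state 'present' in Species A only — an autapomorphy, so it tells us nothing about relationships among taxa.
IV (derived state 'present') is shared by Species H, Species V, and Species Z — a synapomorphy uniting that clade.
Only Species H and Species Z show the derived state 'present' for V, supporting them as a clade.
Most parsimonious ingroup topology: (((Species Z,Species H),Species V),Species A).
Species Z and Species V share a more recent common ancestor with each other than either does with Species A, so Species A is the least closely related of the three.

Species A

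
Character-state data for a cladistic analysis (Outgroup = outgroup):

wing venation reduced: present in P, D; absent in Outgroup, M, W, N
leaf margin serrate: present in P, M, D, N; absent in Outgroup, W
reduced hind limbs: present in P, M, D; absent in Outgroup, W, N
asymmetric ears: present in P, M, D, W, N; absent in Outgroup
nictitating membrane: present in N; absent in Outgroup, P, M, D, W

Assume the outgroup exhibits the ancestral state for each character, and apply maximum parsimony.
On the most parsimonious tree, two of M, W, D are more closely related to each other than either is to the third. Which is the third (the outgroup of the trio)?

The outgroup has state 'absent' for every character, so 'present' is the derived state throughout.
wing venation reduced (derived state 'present') is shared by D and P — a synapomorphy uniting that clade.
Only D, M, N, and P show the derived state 'present' for leaf margin serrate, supporting them as a clade.
reduced hind limbs (derived state 'present') is shared by D, M, and P — a synapomorphy uniting that clade.
asymmetric ears (derived state 'present') is shared by all ingroup taxa — unites the whole ingroup.
nictitating membrane: derived state 'present' in N only — an autapomorphy, so it tells us nothing about relationships among taxa.
Most parsimonious ingroup topology: ((((P,D),M),N),W).
M and D share a more recent common ancestor with each other than either does with W, so W is the least closely related of the three.

W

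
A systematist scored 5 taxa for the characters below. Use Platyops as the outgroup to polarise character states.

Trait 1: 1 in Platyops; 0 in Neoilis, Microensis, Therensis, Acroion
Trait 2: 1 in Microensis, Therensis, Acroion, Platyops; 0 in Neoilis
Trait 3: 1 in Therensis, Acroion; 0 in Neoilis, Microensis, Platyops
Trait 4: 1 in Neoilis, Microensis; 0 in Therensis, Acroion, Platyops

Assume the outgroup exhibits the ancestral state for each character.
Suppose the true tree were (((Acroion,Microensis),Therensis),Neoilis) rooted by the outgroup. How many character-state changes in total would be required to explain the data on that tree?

Map each character onto (((Acroion,Microensis),Therensis),Neoilis) (rooted by Platyops) and count the minimum state changes it requires (Fitch parsimony):
Trait 1: 1; Trait 2: 1; Trait 3: 2; Trait 4: 2.
Total tree length = 6.

6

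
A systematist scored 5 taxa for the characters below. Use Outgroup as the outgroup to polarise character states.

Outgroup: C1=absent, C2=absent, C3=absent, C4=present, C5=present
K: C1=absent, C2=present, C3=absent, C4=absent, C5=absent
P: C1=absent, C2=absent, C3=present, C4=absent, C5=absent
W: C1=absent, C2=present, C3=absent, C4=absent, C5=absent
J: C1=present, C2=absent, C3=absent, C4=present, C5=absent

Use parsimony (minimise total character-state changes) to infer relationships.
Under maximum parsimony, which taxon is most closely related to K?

Character polarity is set by the outgroup: the derived state is whichever differs from the outgroup's state, so for C4, C5 the derived state is 'absent', and for the remaining characters it is 'present'.
C1: derived state 'present' in J only — an autapomorphy, so it tells us nothing about relationships among taxa.
C2: derived state 'present' in K and W only — synapomorphy for {K, W}.
C3 (derived state 'present') is unique to P (autapomorphy; uninformative for grouping).
Only K, P, and W show the derived state 'absent' for C4, supporting them as a clade.
C5 (derived state 'absent') is shared by all ingroup taxa — unites the whole ingroup.
Most parsimonious ingroup topology: (((K,W),P),J).
K and W form a cherry on this tree, so they are sister taxa.

W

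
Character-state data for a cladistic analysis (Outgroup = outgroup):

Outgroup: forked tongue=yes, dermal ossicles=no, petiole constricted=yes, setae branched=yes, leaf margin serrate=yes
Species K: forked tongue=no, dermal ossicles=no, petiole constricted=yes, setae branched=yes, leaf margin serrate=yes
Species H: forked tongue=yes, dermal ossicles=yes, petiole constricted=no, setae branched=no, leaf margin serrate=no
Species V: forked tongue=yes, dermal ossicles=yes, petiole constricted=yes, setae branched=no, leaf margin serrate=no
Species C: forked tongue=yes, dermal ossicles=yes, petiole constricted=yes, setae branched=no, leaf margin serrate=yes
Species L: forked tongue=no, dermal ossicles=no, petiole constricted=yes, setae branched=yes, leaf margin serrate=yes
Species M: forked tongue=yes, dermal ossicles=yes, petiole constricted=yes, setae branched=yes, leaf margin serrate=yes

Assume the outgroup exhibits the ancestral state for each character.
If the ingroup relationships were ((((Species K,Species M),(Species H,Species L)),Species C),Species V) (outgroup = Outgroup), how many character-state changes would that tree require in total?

11

Map each character onto ((((Species K,Species M),(Species H,Species L)),Species C),Species V) (rooted by Outgroup) and count the minimum state changes it requires (Fitch parsimony):
forked tongue: 2; dermal ossicles: 3; petiole constricted: 1; setae branched: 3; leaf margin serrate: 2.
Total tree length = 11.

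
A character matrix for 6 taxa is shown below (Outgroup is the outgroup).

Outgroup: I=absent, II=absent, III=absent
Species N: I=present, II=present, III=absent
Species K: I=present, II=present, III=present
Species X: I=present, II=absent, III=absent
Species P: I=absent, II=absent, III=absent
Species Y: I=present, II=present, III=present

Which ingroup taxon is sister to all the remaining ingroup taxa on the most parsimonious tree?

The outgroup has state 'absent' for every character, so 'present' is the derived state throughout.
Only Species K, Species N, Species X, and Species Y show the derived state 'present' for I, supporting them as a clade.
Only Species K, Species N, and Species Y show the derived state 'present' for II, supporting them as a clade.
Only Species K and Species Y show the derived state 'present' for III, supporting them as a clade.
Most parsimonious ingroup topology: (Species P,(((Species Y,Species K),Species N),Species X)).
Species P is sister to the clade containing all other ingroup taxa, so it is the earliest-diverging (most basal) ingroup lineage.

Species P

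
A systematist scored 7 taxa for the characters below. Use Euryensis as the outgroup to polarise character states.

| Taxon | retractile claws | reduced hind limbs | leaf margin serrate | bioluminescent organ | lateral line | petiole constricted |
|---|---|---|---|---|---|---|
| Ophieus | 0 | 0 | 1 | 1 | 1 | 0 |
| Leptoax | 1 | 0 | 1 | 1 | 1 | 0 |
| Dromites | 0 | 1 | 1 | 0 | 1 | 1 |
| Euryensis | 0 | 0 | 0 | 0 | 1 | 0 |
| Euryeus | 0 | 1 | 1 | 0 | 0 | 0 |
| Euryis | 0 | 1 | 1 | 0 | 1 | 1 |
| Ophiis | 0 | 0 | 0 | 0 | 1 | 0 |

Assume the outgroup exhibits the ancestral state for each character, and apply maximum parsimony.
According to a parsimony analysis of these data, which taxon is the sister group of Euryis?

Dromites

Character polarity is set by the outgroup: the derived state is whichever differs from the outgroup's state, so for lateral line the derived state is '0', and for the remaining characters it is '1'.
retractile claws: derived state '1' in Leptoax only — an autapomorphy, so it tells us nothing about relationships among taxa.
reduced hind limbs (derived state '1') is shared by Dromites, Euryeus, and Euryis — a synapomorphy uniting that clade.
leaf margin serrate (derived state '1') is shared by Dromites, Euryeus, Euryis, Leptoax, and Ophieus — a synapomorphy uniting that clade.
Only Leptoax and Ophieus show the derived state '1' for bioluminescent organ, supporting them as a clade.
lateral line (derived state '0') is unique to Euryeus (autapomorphy; uninformative for grouping).
petiole constricted: derived state '1' in Dromites and Euryis only — synapomorphy for {Dromites, Euryis}.
Most parsimonious ingroup topology: ((((Dromites,Euryis),Euryeus),(Leptoax,Ophieus)),Ophiis).
Euryis and Dromites form a cherry on this tree, so they are sister taxa.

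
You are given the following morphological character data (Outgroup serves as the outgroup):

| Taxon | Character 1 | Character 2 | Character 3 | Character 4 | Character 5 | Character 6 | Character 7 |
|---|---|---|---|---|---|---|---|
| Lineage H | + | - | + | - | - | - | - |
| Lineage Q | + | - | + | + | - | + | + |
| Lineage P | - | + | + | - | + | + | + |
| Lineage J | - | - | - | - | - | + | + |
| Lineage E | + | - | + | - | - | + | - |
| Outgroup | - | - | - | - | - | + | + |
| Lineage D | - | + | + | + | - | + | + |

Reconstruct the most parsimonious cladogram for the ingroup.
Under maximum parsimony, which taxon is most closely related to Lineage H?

Lineage E

Character polarity is set by the outgroup: the derived state is whichever differs from the outgroup's state, so for Character 6, Character 7 the derived state is '-', and for the remaining characters it is '+'.
Character 1: derived state '+' in Lineage E, Lineage H, and Lineage Q only — synapomorphy for {Lineage E, Lineage H, Lineage Q}.
Character 2 (derived state '+') is shared by Lineage D and Lineage P — a synapomorphy uniting that clade.
Character 3: derived state '+' in Lineage D, Lineage E, Lineage H, Lineage P, and Lineage Q only — synapomorphy for {Lineage D, Lineage E, Lineage H, Lineage P, Lineage Q}.
Character 4 groups Lineage D and Lineage Q, which is incompatible with the clades supported by the remaining characters; treating it as convergent (homoplasy) costs fewer steps than any alternative tree.
Character 5: derived state '+' in Lineage P only — an autapomorphy, so it tells us nothing about relationships among taxa.
Character 6 (derived state '-') is unique to Lineage H (autapomorphy; uninformative for grouping).
Only Lineage E and Lineage H show the derived state '-' for Character 7, supporting them as a clade.
Most parsimonious ingroup topology: (((Lineage P,Lineage D),((Lineage E,Lineage H),Lineage Q)),Lineage J).
Lineage H and Lineage E form a cherry on this tree, so they are sister taxa.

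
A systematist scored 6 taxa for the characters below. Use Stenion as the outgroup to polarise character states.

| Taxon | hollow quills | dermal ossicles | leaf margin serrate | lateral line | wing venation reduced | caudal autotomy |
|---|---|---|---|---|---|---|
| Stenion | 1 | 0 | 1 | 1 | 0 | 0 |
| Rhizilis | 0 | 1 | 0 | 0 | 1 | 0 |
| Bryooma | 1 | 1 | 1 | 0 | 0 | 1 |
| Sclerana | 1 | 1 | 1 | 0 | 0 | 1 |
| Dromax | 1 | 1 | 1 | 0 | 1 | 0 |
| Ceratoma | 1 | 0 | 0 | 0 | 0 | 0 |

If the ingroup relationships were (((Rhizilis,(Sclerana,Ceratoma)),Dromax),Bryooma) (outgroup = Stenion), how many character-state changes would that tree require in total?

Map each character onto (((Rhizilis,(Sclerana,Ceratoma)),Dromax),Bryooma) (rooted by Stenion) and count the minimum state changes it requires (Fitch parsimony):
hollow quills: 1; dermal ossicles: 2; leaf margin serrate: 2; lateral line: 1; wing venation reduced: 2; caudal autotomy: 2.
Total tree length = 10.

10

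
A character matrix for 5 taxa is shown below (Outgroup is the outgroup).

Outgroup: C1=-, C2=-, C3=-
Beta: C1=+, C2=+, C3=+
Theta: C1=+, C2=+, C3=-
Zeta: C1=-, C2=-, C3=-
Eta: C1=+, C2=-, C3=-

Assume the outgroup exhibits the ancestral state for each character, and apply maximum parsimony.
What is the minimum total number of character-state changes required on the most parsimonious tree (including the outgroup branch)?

The outgroup has state '-' for every character, so '+' is the derived state throughout.
C1: derived state '+' in Beta, Eta, and Theta only — synapomorphy for {Beta, Eta, Theta}.
C2 (derived state '+') is shared by Beta and Theta — a synapomorphy uniting that clade.
C3: derived state '+' in Beta only — an autapomorphy, so it tells us nothing about relationships among taxa.
Most parsimonious ingroup topology: (((Beta,Theta),Eta),Zeta).
Changes per character on this tree: C1: 1; C2: 1; C3: 1.
Total = 3.

3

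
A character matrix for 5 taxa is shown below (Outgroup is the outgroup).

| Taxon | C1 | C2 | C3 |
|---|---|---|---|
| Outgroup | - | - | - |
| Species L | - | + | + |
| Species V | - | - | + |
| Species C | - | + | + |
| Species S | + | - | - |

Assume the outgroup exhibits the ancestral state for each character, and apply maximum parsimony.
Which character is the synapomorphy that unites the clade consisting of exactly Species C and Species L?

C2

The outgroup has state '-' for every character, so '+' is the derived state throughout.
C1: derived state '+' in Species S only — an autapomorphy, so it tells us nothing about relationships among taxa.
C2 (derived state '+') is shared by Species C and Species L — a synapomorphy uniting that clade.
C3: derived state '+' in Species C, Species L, and Species V only — synapomorphy for {Species C, Species L, Species V}.
Most parsimonious ingroup topology: (((Species L,Species C),Species V),Species S).
The clade {Species C, Species L} is supported by C2: its derived state '+' occurs in exactly those taxa and in no other taxon (including the outgroup).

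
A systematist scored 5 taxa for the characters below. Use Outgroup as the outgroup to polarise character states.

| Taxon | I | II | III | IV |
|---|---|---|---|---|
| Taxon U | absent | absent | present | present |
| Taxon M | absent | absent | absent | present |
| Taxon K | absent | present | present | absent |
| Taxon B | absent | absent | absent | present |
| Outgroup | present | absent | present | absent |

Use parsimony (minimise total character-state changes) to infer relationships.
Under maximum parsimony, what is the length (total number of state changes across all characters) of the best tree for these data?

Character polarity is set by the outgroup: the derived state is whichever differs from the outgroup's state, so for I, III the derived state is 'absent', and for the remaining characters it is 'present'.
I (derived state 'absent') is shared by all ingroup taxa — unites the whole ingroup.
II: derived state 'present' in Taxon K only — an autapomorphy, so it tells us nothing about relationships among taxa.
Only Taxon B and Taxon M show the derived state 'absent' for III, supporting them as a clade.
IV (derived state 'present') is shared by Taxon B, Taxon M, and Taxon U — a synapomorphy uniting that clade.
Most parsimonious ingroup topology: (((Taxon B,Taxon M),Taxon U),Taxon K).
Changes per character on this tree: I: 1; II: 1; III: 1; IV: 1.
Total = 4.

4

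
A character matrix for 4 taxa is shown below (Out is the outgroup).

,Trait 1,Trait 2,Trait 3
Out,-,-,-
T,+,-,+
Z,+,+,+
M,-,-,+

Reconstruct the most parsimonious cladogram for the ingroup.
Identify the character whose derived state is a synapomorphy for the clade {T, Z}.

The outgroup has state '-' for every character, so '+' is the derived state throughout.
Only T and Z show the derived state '+' for Trait 1, supporting them as a clade.
Trait 2: derived state '+' in Z only — an autapomorphy, so it tells us nothing about relationships among taxa.
All ingroup taxa share the derived state '+' for Trait 3; it defines the ingroup but does not resolve relationships within it.
Most parsimonious ingroup topology: ((T,Z),M).
The clade {T, Z} is supported by Trait 1: its derived state '+' occurs in exactly those taxa and in no other taxon (including the outgroup).

Trait 1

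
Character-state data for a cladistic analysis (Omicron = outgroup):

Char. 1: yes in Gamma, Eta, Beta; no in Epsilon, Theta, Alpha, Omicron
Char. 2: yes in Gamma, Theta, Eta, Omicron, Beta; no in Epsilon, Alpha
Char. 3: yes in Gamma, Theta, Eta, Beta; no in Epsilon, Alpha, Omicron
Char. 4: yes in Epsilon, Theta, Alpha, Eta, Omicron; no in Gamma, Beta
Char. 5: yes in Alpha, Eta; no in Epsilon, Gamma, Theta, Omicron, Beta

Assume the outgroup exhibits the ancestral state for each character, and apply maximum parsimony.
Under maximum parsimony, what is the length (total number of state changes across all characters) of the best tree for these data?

6

Character polarity is set by the outgroup: the derived state is whichever differs from the outgroup's state, so for Char. 2, Char. 4 the derived state is 'no', and for the remaining characters it is 'yes'.
Char. 1: derived state 'yes' in Beta, Eta, and Gamma only — synapomorphy for {Beta, Eta, Gamma}.
Only Alpha and Epsilon show the derived state 'no' for Char. 2, supporting them as a clade.
Char. 3 (derived state 'yes') is shared by Beta, Eta, Gamma, and Theta — a synapomorphy uniting that clade.
Only Beta and Gamma show the derived state 'no' for Char. 4, supporting them as a clade.
Char. 5 groups Alpha and Eta, which is incompatible with the clades supported by the remaining characters; treating it as convergent (homoplasy) costs fewer steps than any alternative tree.
Most parsimonious ingroup topology: ((Epsilon,Alpha),((Eta,(Gamma,Beta)),Theta)).
Changes per character on this tree: Char. 1: 1; Char. 2: 1; Char. 3: 1; Char. 4: 1; Char. 5: 2.
Total = 6.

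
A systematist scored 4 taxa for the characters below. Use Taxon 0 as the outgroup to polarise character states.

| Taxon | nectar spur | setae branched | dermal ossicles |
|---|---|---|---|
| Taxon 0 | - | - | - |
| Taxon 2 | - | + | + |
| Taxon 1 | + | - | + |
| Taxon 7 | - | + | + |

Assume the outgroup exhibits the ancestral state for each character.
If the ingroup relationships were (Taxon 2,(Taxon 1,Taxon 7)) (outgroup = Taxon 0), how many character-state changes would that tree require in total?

Map each character onto (Taxon 2,(Taxon 1,Taxon 7)) (rooted by Taxon 0) and count the minimum state changes it requires (Fitch parsimony):
nectar spur: 1; setae branched: 2; dermal ossicles: 1.
Total tree length = 4.

4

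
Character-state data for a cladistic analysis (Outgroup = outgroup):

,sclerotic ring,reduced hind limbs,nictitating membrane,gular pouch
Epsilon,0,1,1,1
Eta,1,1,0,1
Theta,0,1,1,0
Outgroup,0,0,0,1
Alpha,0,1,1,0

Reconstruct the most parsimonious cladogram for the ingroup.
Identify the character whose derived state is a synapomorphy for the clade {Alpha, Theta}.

Character polarity is set by the outgroup: the derived state is whichever differs from the outgroup's state, so for gular pouch the derived state is '0', and for the remaining characters it is '1'.
sclerotic ring: derived state '1' in Eta only — an autapomorphy, so it tells us nothing about relationships among taxa.
reduced hind limbs (derived state '1') is shared by all ingroup taxa — unites the whole ingroup.
Only Alpha, Epsilon, and Theta show the derived state '1' for nictitating membrane, supporting them as a clade.
gular pouch (derived state '0') is shared by Alpha and Theta — a synapomorphy uniting that clade.
Most parsimonious ingroup topology: (((Alpha,Theta),Epsilon),Eta).
The clade {Alpha, Theta} is supported by gular pouch: its derived state '0' occurs in exactly those taxa and in no other taxon (including the outgroup).

gular pouch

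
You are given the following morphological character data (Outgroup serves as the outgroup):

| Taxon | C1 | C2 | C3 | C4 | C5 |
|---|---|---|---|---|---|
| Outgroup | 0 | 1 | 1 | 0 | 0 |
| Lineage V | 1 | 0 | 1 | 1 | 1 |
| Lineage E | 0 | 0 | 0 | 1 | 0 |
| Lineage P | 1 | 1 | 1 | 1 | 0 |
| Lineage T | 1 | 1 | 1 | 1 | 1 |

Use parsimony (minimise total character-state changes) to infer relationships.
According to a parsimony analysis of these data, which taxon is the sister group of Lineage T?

Lineage V

Character polarity is set by the outgroup: the derived state is whichever differs from the outgroup's state, so for C2, C3 the derived state is '0', and for the remaining characters it is '1'.
C1: derived state '1' in Lineage P, Lineage T, and Lineage V only — synapomorphy for {Lineage P, Lineage T, Lineage V}.
C2 groups Lineage E and Lineage V, which is incompatible with the clades supported by the remaining characters; treating it as convergent (homoplasy) costs fewer steps than any alternative tree.
C3: derived state '0' in Lineage E only — an autapomorphy, so it tells us nothing about relationships among taxa.
C4 (derived state '1') is shared by all ingroup taxa — unites the whole ingroup.
C5: derived state '1' in Lineage T and Lineage V only — synapomorphy for {Lineage T, Lineage V}.
Most parsimonious ingroup topology: (((Lineage V,Lineage T),Lineage P),Lineage E).
Lineage T and Lineage V form a cherry on this tree, so they are sister taxa.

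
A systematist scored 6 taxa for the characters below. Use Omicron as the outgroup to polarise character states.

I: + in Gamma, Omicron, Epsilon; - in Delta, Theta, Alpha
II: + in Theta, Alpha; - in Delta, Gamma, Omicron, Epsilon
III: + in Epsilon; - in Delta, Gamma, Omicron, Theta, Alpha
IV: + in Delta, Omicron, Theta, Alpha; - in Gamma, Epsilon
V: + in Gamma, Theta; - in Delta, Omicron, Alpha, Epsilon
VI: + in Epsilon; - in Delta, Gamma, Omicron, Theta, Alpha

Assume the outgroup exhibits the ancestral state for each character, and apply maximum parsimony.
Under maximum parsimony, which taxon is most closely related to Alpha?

Character polarity is set by the outgroup: the derived state is whichever differs from the outgroup's state, so for I, IV the derived state is '-', and for the remaining characters it is '+'.
I (derived state '-') is shared by Alpha, Delta, and Theta — a synapomorphy uniting that clade.
II: derived state '+' in Alpha and Theta only — synapomorphy for {Alpha, Theta}.
III: derived state '+' in Epsilon only — an autapomorphy, so it tells us nothing about relationships among taxa.
IV (derived state '-') is shared by Epsilon and Gamma — a synapomorphy uniting that clade.
V groups Gamma and Theta, which is incompatible with the clades supported by the remaining characters; treating it as convergent (homoplasy) costs fewer steps than any alternative tree.
VI (derived state '+') is unique to Epsilon (autapomorphy; uninformative for grouping).
Most parsimonious ingroup topology: (((Alpha,Theta),Delta),(Epsilon,Gamma)).
Alpha and Theta form a cherry on this tree, so they are sister taxa.

Theta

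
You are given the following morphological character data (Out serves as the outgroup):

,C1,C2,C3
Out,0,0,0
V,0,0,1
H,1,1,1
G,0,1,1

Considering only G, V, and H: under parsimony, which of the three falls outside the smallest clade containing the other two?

The outgroup has state '0' for every character, so '1' is the derived state throughout.
C1: derived state '1' in H only — an autapomorphy, so it tells us nothing about relationships among taxa.
Only G and H show the derived state '1' for C2, supporting them as a clade.
All ingroup taxa share the derived state '1' for C3; it defines the ingroup but does not resolve relationships within it.
Most parsimonious ingroup topology: (V,(H,G)).
H and G share a more recent common ancestor with each other than either does with V, so V is the least closely related of the three.

V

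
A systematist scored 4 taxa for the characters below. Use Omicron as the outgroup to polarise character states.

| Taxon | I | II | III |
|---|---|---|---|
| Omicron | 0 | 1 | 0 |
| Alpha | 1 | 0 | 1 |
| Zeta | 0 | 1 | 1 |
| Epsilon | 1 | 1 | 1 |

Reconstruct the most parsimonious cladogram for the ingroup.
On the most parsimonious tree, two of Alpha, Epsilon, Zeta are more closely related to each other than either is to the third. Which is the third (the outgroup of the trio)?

Character polarity is set by the outgroup: the derived state is whichever differs from the outgroup's state, so for II the derived state is '0', and for the remaining characters it is '1'.
I (derived state '1') is shared by Alpha and Epsilon — a synapomorphy uniting that clade.
II (derived state '0') is unique to Alpha (autapomorphy; uninformative for grouping).
All ingroup taxa share the derived state '1' for III; it defines the ingroup but does not resolve relationships within it.
Most parsimonious ingroup topology: ((Alpha,Epsilon),Zeta).
Alpha and Epsilon share a more recent common ancestor with each other than either does with Zeta, so Zeta is the least closely related of the three.

Zeta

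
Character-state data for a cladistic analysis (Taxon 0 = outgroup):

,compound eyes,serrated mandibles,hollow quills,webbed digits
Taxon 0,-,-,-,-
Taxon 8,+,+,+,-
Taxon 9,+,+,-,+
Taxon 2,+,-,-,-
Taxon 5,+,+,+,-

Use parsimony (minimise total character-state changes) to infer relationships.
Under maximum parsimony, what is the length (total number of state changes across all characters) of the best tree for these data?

The outgroup has state '-' for every character, so '+' is the derived state throughout.
compound eyes (derived state '+') is shared by all ingroup taxa — unites the whole ingroup.
serrated mandibles (derived state '+') is shared by Taxon 5, Taxon 8, and Taxon 9 — a synapomorphy uniting that clade.
hollow quills (derived state '+') is shared by Taxon 5 and Taxon 8 — a synapomorphy uniting that clade.
webbed digits: derived state '+' in Taxon 9 only — an autapomorphy, so it tells us nothing about relationships among taxa.
Most parsimonious ingroup topology: (((Taxon 8,Taxon 5),Taxon 9),Taxon 2).
Changes per character on this tree: compound eyes: 1; serrated mandibles: 1; hollow quills: 1; webbed digits: 1.
Total = 4.

4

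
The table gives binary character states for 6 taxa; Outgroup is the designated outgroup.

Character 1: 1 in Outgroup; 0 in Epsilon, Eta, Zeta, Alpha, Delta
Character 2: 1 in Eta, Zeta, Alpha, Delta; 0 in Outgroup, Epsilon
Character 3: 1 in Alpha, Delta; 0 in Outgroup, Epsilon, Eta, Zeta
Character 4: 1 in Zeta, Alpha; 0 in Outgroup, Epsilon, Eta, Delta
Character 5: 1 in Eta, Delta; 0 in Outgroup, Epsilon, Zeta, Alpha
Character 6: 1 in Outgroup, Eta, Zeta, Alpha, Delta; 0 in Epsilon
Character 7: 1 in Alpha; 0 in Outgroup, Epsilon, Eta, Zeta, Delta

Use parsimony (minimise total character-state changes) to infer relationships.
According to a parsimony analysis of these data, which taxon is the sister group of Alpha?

Zeta

Character polarity is set by the outgroup: the derived state is whichever differs from the outgroup's state, so for Character 1, Character 6 the derived state is '0', and for the remaining characters it is '1'.
All ingroup taxa share the derived state '0' for Character 1; it defines the ingroup but does not resolve relationships within it.
Character 2: derived state '1' in Alpha, Delta, Eta, and Zeta only — synapomorphy for {Alpha, Delta, Eta, Zeta}.
Character 3 (state '1') occurs in Alpha and Delta but conflicts with the nesting implied by the other characters — most parsimoniously interpreted as homoplasy.
Character 4 (derived state '1') is shared by Alpha and Zeta — a synapomorphy uniting that clade.
Character 5: derived state '1' in Delta and Eta only — synapomorphy for {Delta, Eta}.
Character 6 (derived state '0') is unique to Epsilon (autapomorphy; uninformative for grouping).
Character 7 (derived state '1') is unique to Alpha (autapomorphy; uninformative for grouping).
Most parsimonious ingroup topology: (Epsilon,((Eta,Delta),(Zeta,Alpha))).
Alpha and Zeta form a cherry on this tree, so they are sister taxa.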